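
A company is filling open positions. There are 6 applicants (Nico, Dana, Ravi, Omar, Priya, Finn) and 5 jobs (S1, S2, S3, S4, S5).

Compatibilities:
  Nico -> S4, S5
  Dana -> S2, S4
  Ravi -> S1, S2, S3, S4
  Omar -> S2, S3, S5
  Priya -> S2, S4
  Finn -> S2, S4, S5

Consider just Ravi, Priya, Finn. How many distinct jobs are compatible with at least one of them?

5

The union of neighbours of {Ravi, Priya, Finn} is {S1, S2, S3, S4, S5}, which has 5 elements.
Since |N(S)| = 5 ≥ |S| = 3, Hall's condition holds for this subset.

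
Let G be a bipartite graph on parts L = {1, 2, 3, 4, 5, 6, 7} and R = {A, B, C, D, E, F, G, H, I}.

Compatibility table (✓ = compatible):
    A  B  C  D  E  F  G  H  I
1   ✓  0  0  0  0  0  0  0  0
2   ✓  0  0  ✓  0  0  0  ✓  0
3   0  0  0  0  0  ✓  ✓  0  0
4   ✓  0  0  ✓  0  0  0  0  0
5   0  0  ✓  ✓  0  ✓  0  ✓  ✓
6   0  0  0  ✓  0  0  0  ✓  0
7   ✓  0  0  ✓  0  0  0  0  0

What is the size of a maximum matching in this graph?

5

For example, pair 1-A, 2-H, 3-G, 4-D, 5-F.
The set {1, 2, 4, 6, 7} has only 3 neighbours ({A, D, H}), so by Hall's theorem at most 5 of the 7 left vertices can be matched.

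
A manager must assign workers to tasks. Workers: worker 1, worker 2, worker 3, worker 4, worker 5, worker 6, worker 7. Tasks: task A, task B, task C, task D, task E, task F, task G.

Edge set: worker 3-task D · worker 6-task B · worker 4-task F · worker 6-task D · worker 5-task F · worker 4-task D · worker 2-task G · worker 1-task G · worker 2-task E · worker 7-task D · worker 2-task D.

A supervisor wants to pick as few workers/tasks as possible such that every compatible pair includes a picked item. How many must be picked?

5

A maximum matching has 5 edges (e.g. worker 1–task G, worker 2–task E, worker 3–task D, worker 4–task F, worker 6–task B).
By König's theorem the minimum vertex cover has the same size. One such cover is {worker 1, worker 2, worker 6, task D, task F}.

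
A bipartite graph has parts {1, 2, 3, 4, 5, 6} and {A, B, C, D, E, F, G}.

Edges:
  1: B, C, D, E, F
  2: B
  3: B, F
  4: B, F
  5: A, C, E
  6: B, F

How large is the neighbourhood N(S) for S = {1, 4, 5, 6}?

6

The union of neighbours of {1, 4, 5, 6} is {A, B, C, D, E, F}, which has 6 elements.
Since |N(S)| = 6 ≥ |S| = 4, Hall's condition holds for this subset.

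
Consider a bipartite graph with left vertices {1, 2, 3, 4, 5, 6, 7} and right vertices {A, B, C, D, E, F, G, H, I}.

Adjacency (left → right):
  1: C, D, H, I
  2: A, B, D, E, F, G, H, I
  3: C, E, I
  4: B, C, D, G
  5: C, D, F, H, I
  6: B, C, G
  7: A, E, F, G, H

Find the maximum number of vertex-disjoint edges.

For example, pair 1-D, 2-A, 3-E, 4-B, 5-H, 6-C, 7-G.
This saturates every left vertex, so 7 is the maximum.

7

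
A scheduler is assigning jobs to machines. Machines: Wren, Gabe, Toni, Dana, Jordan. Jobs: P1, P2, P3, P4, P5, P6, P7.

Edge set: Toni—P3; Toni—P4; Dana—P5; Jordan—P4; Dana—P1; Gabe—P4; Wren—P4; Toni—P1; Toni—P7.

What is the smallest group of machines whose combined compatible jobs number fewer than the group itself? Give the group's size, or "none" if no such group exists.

Take S = {Wren, Gabe}. Its neighbourhood is {P4}, so |N(S)| = 1 < |S| = 2.
No single vertex violates Hall's condition since each has at least one neighbour, so 2 is the minimum.

2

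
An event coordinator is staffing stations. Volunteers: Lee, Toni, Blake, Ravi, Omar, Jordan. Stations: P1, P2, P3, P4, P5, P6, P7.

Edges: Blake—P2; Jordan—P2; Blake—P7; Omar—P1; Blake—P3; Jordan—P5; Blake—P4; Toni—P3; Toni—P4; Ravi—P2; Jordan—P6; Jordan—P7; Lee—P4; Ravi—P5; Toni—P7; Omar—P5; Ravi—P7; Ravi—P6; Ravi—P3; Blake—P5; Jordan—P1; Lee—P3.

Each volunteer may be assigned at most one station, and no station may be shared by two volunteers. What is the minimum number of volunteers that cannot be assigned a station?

0

One maximum matching: Lee–P4, Toni–P7, Blake–P2, Ravi–P3, Omar–P5, Jordan–P1.
This saturates every volunteer, so 6 is the maximum.
That matches 6 of the 6, leaving 0 unmatched; no matching can do better.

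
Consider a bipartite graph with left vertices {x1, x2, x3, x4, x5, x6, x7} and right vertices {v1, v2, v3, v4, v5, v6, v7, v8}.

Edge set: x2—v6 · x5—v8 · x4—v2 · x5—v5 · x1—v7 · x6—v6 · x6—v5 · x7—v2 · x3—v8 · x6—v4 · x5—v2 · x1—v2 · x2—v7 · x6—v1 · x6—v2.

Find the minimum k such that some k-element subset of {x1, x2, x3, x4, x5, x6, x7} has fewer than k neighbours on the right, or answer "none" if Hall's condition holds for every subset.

Take S = {x4, x7}. Its neighbourhood is {v2}, so |N(S)| = 1 < |S| = 2.
No single vertex violates Hall's condition since each has at least one neighbour, so 2 is the minimum.

2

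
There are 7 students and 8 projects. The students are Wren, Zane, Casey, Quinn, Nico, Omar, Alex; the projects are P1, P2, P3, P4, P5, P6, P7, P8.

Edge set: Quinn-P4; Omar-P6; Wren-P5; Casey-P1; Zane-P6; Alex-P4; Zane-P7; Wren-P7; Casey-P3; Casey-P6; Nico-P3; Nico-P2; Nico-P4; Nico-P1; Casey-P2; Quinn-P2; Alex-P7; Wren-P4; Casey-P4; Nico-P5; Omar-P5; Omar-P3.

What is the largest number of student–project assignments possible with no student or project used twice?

One maximum matching: Wren→P5, Zane→P6, Casey→P1, Quinn→P4, Nico→P2, Omar→P3, Alex→P7.
All 7 students are matched, so no larger matching exists.

7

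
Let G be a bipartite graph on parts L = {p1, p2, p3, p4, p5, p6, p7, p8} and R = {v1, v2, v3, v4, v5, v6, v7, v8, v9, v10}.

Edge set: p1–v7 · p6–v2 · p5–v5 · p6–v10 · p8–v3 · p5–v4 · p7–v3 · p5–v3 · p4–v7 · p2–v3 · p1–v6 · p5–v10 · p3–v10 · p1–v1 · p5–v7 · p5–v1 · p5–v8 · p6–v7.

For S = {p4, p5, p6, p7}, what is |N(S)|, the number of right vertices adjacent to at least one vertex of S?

8

The union of neighbours of {p4, p5, p6, p7} is {v1, v2, v3, v4, v5, v7, v8, v10}, which has 8 elements.
Since |N(S)| = 8 ≥ |S| = 4, Hall's condition holds for this subset.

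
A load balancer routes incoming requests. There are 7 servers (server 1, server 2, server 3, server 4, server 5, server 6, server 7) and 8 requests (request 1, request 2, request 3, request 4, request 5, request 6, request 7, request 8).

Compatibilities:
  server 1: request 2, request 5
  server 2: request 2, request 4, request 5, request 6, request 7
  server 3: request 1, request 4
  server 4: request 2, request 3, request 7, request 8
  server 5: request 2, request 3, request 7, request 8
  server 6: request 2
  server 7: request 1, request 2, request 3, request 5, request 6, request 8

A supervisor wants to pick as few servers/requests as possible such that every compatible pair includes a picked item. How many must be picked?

7

{server 1, server 2, server 3, server 4, server 5, server 6, server 7} is a vertex cover of size 7: every edge has an endpoint in this set.
No smaller cover exists because server 1–request 5, server 2–request 7, server 3–request 4, server 4–request 3, server 5–request 8, server 6–request 2, server 7–request 6 is a matching of size 7, and a cover must include an endpoint of each of these disjoint edges (König's theorem).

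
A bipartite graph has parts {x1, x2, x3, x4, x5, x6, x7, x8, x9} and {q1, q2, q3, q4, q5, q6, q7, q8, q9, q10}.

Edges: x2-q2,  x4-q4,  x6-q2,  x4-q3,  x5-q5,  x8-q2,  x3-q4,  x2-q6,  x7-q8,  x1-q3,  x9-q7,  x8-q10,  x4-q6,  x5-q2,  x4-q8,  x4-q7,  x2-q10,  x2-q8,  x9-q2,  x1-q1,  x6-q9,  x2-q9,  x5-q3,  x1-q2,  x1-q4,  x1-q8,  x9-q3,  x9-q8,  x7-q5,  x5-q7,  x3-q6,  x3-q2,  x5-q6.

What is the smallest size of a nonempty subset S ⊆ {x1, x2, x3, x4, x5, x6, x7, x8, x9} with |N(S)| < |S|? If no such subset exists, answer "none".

none

A matching saturating every left vertex exists, for instance x1→q1, x2→q6, x3→q4, x4→q7, x5→q3, x6→q9, x7→q5, x8→q2, x9→q8.
By Hall's marriage theorem, this means |N(S)| ≥ |S| for every subset S, so no violating subset exists.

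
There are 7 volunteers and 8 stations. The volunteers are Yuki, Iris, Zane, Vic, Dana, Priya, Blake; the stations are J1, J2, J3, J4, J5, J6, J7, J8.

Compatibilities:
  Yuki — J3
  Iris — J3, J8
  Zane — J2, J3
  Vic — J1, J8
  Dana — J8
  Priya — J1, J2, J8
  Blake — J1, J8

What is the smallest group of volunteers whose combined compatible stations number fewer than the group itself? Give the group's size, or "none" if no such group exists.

3

Take S = {Yuki, Iris, Dana}. Its neighbourhood is {J3, J8}, so |N(S)| = 2 < |S| = 3.
Every subset of size less than 3 has at least as many neighbours as members, so 3 is the minimum.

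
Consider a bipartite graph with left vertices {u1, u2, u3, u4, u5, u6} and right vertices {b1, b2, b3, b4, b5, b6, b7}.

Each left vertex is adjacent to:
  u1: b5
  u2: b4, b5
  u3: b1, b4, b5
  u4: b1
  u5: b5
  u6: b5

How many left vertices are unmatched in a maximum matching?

One maximum matching: u1–b5, u2–b4, u3–b1.
The set {u1, u2, u3, u4, u5, u6} has only 3 neighbours ({b1, b4, b5}), so by Hall's theorem at most 3 of the 6 left vertices can be matched.
That matches 3 of the 6, leaving 3 unmatched; no matching can do better.

3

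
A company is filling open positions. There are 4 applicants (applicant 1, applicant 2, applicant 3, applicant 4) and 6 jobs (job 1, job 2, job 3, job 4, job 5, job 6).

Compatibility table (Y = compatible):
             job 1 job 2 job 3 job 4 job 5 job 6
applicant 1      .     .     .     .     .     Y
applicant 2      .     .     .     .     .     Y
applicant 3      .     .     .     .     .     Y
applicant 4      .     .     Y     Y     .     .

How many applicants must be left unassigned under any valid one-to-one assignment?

2

One maximum matching: applicant 1→job 6, applicant 4→job 3.
The set {applicant 1, applicant 2, applicant 3} has only 1 neighbour ({job 6}), so by Hall's theorem at most 2 of the 4 applicants can be matched.
That matches 2 of the 4, leaving 2 unmatched; no matching can do better.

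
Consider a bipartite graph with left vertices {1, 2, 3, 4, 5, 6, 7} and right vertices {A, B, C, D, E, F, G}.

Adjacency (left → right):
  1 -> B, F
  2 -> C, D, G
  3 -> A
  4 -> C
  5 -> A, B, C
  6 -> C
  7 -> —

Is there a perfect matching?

The set {4, 6, 7} has only 1 neighbour ({C}), so by Hall's theorem at most 5 of the 7 left vertices can be matched.
Hence no matching covers every left vertex.

No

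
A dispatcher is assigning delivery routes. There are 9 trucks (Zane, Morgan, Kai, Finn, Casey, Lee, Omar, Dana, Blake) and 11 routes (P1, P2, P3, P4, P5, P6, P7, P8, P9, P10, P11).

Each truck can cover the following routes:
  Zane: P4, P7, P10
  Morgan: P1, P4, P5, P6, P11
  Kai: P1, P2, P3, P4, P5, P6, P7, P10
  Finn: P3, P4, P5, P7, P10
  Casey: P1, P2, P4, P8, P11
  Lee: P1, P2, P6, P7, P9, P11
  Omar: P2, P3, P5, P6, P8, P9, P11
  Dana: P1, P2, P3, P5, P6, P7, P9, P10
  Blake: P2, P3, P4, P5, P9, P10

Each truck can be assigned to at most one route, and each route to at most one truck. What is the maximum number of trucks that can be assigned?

9

One maximum matching: Zane-P4, Morgan-P6, Kai-P1, Finn-P10, Casey-P8, Lee-P7, Omar-P11, Dana-P2, Blake-P3.
This saturates every truck, so 9 is the maximum.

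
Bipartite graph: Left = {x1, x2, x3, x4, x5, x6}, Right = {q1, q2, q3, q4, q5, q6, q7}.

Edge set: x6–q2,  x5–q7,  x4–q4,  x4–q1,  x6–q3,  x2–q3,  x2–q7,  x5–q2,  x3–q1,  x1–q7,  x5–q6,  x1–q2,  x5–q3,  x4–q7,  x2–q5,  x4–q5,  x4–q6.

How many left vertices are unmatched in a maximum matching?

One maximum matching: x1-q7, x2-q5, x3-q1, x4-q4, x5-q6, x6-q2.
All 6 left vertices are matched, so no larger matching exists.
That matches 6 of the 6, leaving 0 unmatched; no matching can do better.

0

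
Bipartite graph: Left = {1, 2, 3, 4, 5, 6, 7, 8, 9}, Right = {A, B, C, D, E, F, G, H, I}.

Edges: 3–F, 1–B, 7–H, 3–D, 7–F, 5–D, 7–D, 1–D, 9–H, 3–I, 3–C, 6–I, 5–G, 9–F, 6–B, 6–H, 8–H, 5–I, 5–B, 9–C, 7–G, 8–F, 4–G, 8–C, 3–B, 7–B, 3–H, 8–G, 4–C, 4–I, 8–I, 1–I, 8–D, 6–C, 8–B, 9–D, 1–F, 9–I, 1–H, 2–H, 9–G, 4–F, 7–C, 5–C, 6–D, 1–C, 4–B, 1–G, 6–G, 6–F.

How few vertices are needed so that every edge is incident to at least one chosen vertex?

7

A maximum matching has 7 edges (e.g. 1–F, 2–H, 3–C, 4–I, 5–D, 6–B, 7–G).
By König's theorem the minimum vertex cover has the same size. One such cover is {B, C, D, F, G, H, I}.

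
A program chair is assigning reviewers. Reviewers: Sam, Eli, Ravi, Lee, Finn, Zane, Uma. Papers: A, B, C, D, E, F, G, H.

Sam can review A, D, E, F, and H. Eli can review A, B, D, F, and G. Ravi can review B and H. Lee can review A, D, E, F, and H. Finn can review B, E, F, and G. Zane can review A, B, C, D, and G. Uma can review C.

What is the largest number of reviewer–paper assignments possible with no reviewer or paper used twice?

One maximum matching: Sam→H, Eli→A, Ravi→B, Lee→E, Finn→F, Zane→G, Uma→C.
All 7 reviewers are matched, so no larger matching exists.

7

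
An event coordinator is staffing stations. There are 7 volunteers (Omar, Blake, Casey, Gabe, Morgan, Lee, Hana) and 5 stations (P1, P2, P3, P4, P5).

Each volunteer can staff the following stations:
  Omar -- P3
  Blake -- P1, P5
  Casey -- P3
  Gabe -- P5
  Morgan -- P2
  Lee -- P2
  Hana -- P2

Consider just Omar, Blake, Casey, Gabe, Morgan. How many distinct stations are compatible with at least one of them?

The union of neighbours of {Omar, Blake, Casey, Gabe, Morgan} is {P1, P2, P3, P5}, which has 4 elements.
Since |N(S)| = 4 < |S| = 5, Hall's condition fails for this subset.

4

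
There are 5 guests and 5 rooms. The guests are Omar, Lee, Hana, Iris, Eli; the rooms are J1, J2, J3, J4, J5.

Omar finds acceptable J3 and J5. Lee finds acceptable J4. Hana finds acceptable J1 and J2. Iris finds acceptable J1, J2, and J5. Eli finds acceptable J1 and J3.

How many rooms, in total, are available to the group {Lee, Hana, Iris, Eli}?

The union of neighbours of {Lee, Hana, Iris, Eli} is {J1, J2, J3, J4, J5}, which has 5 elements.
Since |N(S)| = 5 ≥ |S| = 4, Hall's condition holds for this subset.

5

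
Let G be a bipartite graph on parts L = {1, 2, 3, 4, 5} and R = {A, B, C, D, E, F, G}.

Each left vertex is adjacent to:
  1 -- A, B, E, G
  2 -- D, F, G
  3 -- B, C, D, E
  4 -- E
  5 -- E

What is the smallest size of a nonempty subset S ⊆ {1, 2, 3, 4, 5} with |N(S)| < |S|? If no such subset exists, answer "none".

2

Take S = {4, 5}. Its neighbourhood is {E}, so |N(S)| = 1 < |S| = 2.
No single vertex violates Hall's condition since each has at least one neighbour, so 2 is the minimum.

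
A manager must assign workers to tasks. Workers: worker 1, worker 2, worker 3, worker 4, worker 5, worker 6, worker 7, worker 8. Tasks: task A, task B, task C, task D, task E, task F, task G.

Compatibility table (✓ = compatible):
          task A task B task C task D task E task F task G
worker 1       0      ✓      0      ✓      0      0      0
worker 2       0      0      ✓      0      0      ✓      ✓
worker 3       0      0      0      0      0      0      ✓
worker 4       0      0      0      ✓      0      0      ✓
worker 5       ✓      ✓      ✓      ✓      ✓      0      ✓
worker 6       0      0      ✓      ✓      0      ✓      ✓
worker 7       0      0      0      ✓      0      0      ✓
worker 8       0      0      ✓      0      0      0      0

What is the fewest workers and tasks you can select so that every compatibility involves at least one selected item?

6

The 6 edges worker 1–task B, worker 2–task C, worker 3–task G, worker 4–task D, worker 5–task A, worker 6–task F form a matching, so any vertex cover needs at least 6 vertices (one per matched edge).
Conversely {worker 1, worker 5, task C, task D, task F, task G} meets every edge and has exactly 6 vertices, so 6 is optimal.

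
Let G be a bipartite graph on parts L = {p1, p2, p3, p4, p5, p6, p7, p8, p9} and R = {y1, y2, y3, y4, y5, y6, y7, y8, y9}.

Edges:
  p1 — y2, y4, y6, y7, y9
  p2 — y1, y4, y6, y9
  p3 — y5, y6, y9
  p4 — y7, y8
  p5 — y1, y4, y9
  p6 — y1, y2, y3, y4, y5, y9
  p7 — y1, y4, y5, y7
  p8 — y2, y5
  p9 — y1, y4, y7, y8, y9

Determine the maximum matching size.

One maximum matching: p1→y6, p2→y4, p3→y5, p4→y8, p5→y9, p6→y3, p7→y1, p8→y2, p9→y7.
All 9 left vertices are matched, so no larger matching exists.

9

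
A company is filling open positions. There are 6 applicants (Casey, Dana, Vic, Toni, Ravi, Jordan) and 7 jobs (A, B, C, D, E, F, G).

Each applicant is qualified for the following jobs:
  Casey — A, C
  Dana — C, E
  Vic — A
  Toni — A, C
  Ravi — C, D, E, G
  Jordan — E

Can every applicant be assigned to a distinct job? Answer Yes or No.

No

The set {Casey, Dana, Vic, Toni, Jordan} has only 3 neighbours ({A, C, E}), so by Hall's theorem at most 4 of the 6 applicants can be matched.
Hence no matching covers every applicant.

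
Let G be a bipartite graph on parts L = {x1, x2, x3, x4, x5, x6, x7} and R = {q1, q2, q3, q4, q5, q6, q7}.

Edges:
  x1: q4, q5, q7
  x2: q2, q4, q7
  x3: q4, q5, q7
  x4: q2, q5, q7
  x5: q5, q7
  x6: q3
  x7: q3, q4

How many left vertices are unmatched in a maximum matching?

2

For example, pair x1–q4, x2–q7, x3–q5, x4–q2, x6–q3.
The set {x1, x2, x3, x4, x5, x6, x7} has only 5 neighbours ({q2, q3, q4, q5, q7}), so by Hall's theorem at most 5 of the 7 left vertices can be matched.
That matches 5 of the 7, leaving 2 unmatched; no matching can do better.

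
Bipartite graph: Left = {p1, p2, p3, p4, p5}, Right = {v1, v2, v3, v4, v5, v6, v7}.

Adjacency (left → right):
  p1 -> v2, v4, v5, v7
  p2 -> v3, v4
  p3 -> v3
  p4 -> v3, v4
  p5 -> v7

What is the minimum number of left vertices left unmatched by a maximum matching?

1

For example, pair p1→v2, p2→v4, p3→v3, p5→v7.
The set {p2, p3, p4} has only 2 neighbours ({v3, v4}), so by Hall's theorem at most 4 of the 5 left vertices can be matched.
That matches 4 of the 5, leaving 1 unmatched; no matching can do better.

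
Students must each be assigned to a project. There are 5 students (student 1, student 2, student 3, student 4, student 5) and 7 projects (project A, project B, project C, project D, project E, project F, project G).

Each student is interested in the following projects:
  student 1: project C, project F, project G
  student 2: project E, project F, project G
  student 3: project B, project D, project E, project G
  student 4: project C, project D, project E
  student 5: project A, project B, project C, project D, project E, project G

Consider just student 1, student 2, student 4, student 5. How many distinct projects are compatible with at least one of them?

7

The union of neighbours of {student 1, student 2, student 4, student 5} is {project A, project B, project C, project D, project E, project F, project G}, which has 7 elements.
Since |N(S)| = 7 ≥ |S| = 4, Hall's condition holds for this subset.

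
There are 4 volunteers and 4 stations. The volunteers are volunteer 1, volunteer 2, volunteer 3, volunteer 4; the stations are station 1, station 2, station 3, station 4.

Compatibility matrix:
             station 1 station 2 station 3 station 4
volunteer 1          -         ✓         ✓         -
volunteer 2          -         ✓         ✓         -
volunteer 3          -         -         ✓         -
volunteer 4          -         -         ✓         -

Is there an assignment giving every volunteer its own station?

No

The set {volunteer 1, volunteer 2, volunteer 3, volunteer 4} has only 2 neighbours ({station 2, station 3}), so by Hall's theorem at most 2 of the 4 volunteers can be matched.
Hence no matching covers every volunteer.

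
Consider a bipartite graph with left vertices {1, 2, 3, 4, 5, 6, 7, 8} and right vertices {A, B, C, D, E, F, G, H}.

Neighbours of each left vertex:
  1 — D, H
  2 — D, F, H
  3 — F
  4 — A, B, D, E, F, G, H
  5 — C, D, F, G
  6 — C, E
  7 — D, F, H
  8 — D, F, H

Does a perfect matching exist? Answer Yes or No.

No

The set {1, 2, 3, 7, 8} has only 3 neighbours ({D, F, H}), so by Hall's theorem at most 6 of the 8 left vertices can be matched.
Hence no matching covers every left vertex.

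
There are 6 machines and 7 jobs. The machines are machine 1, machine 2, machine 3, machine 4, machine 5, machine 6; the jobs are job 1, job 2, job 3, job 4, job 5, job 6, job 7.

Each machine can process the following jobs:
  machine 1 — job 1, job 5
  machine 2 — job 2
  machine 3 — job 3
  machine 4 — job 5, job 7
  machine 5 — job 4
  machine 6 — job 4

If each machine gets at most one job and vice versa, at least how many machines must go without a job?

One maximum matching: machine 1→job 1, machine 2→job 2, machine 3→job 3, machine 4→job 5, machine 5→job 4.
The set {machine 5, machine 6} has only 1 neighbour ({job 4}), so by Hall's theorem at most 5 of the 6 machines can be matched.
That matches 5 of the 6, leaving 1 unmatched; no matching can do better.

1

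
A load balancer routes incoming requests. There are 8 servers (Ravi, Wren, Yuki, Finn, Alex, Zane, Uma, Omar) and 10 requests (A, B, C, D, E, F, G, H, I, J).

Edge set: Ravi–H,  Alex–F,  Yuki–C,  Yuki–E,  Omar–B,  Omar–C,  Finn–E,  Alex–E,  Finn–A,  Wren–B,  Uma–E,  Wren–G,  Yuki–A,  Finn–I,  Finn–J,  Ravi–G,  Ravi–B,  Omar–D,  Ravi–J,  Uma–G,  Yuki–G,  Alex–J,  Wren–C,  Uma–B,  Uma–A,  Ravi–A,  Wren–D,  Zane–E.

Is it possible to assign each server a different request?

Yes

A valid assignment of size 8: Ravi-H, Wren-C, Yuki-A, Finn-J, Alex-F, Zane-E, Uma-G, Omar-B.
All 8 servers are covered.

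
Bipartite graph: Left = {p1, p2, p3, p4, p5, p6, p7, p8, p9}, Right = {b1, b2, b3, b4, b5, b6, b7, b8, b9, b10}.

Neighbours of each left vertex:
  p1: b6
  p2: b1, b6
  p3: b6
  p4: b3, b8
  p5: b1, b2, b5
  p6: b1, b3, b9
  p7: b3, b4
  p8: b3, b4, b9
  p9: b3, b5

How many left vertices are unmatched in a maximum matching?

1

For example, pair p1–b6, p2–b1, p4–b8, p5–b2, p6–b9, p7–b4, p8–b3, p9–b5.
The set {p1, p3} has only 1 neighbour ({b6}), so by Hall's theorem at most 8 of the 9 left vertices can be matched.
That matches 8 of the 9, leaving 1 unmatched; no matching can do better.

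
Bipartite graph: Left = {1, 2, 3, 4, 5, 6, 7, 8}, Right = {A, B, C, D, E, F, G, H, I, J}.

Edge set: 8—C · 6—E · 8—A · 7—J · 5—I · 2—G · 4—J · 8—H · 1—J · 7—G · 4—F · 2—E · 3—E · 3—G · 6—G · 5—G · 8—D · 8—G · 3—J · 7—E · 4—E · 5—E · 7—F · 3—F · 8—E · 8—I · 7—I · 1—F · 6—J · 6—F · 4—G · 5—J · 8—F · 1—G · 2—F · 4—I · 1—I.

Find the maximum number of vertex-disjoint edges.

A valid assignment of size 6: 1→J, 2→G, 3→F, 4→I, 5→E, 8→A.
The set {1, 2, 3, 4, 5, 6, 7} has only 5 neighbours ({E, F, G, I, J}), so by Hall's theorem at most 6 of the 8 left vertices can be matched.

6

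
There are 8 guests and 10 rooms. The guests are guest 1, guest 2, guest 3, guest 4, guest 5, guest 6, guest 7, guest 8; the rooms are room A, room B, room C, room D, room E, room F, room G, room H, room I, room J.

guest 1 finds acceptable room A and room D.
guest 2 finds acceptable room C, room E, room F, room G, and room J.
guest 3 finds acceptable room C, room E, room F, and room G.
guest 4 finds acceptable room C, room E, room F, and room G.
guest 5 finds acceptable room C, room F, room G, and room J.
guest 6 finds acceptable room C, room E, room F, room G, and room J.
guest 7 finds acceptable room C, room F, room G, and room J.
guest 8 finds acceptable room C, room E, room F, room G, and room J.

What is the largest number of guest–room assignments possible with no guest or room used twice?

6

For example, pair guest 1→room D, guest 2→room C, guest 3→room E, guest 4→room F, guest 5→room G, guest 6→room J.
The set {guest 2, guest 3, guest 4, guest 5, guest 6, guest 7, guest 8} has only 5 neighbours ({room C, room E, room F, room G, room J}), so by Hall's theorem at most 6 of the 8 guests can be matched.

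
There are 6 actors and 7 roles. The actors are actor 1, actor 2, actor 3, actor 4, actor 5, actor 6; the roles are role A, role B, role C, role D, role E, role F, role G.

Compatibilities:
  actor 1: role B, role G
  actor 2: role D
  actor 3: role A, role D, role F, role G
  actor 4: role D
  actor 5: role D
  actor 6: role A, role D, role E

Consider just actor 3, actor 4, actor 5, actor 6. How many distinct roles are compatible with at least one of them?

5

The union of neighbours of {actor 3, actor 4, actor 5, actor 6} is {role A, role D, role E, role F, role G}, which has 5 elements.
Since |N(S)| = 5 ≥ |S| = 4, Hall's condition holds for this subset.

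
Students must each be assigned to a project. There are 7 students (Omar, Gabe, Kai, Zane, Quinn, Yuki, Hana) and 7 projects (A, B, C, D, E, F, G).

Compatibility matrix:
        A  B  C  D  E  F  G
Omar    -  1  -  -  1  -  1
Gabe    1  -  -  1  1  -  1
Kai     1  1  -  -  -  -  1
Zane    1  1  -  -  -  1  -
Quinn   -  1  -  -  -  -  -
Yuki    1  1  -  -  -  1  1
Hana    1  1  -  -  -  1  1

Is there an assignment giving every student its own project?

The set {Kai, Zane, Quinn, Yuki, Hana} has only 4 neighbours ({A, B, F, G}), so by Hall's theorem at most 6 of the 7 students can be matched.
Hence no matching covers every student.

No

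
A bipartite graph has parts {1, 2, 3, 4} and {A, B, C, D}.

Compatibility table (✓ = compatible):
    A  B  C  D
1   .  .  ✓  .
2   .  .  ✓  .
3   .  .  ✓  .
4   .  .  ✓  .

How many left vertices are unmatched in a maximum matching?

3

One maximum matching: 1–C.
The set {1, 2, 3, 4} has only 1 neighbour ({C}), so by Hall's theorem at most 1 of the 4 left vertices can be matched.
That matches 1 of the 4, leaving 3 unmatched; no matching can do better.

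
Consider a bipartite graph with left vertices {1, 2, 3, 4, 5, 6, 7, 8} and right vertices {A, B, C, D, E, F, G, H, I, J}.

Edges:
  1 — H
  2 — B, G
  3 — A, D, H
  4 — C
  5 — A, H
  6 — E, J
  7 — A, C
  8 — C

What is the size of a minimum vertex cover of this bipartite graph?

{2, 3, 6, A, C, H} is a vertex cover of size 6: every edge has an endpoint in this set.
No smaller cover exists because 1–H, 2–B, 3–D, 4–C, 5–A, 6–E is a matching of size 6, and a cover must include an endpoint of each of these disjoint edges (König's theorem).

6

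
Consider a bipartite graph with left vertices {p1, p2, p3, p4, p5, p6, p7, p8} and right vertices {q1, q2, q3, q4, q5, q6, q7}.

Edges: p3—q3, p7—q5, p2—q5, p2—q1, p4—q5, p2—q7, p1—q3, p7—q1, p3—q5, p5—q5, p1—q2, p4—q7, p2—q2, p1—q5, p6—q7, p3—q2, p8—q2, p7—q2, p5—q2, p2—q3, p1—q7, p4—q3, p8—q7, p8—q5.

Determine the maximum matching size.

5

A valid assignment of size 5: p1-q7, p2-q1, p3-q3, p4-q5, p5-q2.
The set {p1, p2, p3, p4, p5, p6, p7, p8} has only 5 neighbours ({q1, q2, q3, q5, q7}), so by Hall's theorem at most 5 of the 8 left vertices can be matched.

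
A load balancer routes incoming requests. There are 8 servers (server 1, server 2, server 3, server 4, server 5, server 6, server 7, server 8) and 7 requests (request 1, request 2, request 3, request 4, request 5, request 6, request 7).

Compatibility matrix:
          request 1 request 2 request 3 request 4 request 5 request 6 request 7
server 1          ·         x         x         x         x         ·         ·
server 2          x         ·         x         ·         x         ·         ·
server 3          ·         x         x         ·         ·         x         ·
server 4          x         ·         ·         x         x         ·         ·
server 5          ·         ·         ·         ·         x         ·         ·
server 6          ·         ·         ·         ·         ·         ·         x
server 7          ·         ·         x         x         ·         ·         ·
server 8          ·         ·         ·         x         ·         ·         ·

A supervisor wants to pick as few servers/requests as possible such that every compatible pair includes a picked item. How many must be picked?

A maximum matching has 7 edges (e.g. server 1–request 2, server 2–request 3, server 3–request 6, server 4–request 1, server 5–request 5, server 6–request 7, server 7–request 4).
By König's theorem the minimum vertex cover has the same size. One such cover is {server 1, server 3, server 6, request 1, request 3, request 4, request 5}.

7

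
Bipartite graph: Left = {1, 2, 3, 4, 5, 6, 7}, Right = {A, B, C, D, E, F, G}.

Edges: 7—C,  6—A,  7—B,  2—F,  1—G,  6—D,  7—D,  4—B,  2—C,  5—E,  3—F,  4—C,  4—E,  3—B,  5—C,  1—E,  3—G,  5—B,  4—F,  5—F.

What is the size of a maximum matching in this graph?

7

A valid assignment of size 7: 1→G, 2→C, 3→F, 4→E, 5→B, 6→A, 7→D.
This saturates every left vertex, so 7 is the maximum.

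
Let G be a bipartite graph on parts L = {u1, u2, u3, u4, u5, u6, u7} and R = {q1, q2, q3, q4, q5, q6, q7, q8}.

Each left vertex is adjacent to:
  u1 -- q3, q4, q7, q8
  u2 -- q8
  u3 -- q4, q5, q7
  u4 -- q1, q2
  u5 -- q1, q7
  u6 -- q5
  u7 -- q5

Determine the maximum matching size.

6

For example, pair u1–q4, u2–q8, u3–q7, u4–q2, u5–q1, u6–q5.
The set {u6, u7} has only 1 neighbour ({q5}), so by Hall's theorem at most 6 of the 7 left vertices can be matched.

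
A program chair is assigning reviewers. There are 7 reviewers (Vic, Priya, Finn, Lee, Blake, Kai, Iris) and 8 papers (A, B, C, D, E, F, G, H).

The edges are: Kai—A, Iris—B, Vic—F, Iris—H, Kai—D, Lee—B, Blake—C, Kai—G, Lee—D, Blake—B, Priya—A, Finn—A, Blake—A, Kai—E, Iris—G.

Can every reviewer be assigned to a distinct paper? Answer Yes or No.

The set {Priya, Finn} has only 1 neighbour ({A}), so by Hall's theorem at most 6 of the 7 reviewers can be matched.
Hence no matching covers every reviewer.

No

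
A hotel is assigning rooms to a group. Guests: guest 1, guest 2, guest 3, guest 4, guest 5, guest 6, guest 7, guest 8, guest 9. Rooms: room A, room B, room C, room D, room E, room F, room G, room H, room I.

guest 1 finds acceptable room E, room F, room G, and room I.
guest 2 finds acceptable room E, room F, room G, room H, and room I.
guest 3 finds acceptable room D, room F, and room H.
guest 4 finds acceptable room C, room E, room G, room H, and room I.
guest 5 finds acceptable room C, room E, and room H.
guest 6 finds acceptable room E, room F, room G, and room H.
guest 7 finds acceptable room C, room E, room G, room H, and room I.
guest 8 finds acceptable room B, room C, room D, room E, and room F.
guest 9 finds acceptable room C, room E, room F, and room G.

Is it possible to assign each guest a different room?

The set {guest 1, guest 2, guest 4, guest 5, guest 6, guest 7, guest 9} has only 6 neighbours ({room C, room E, room F, room G, room H, room I}), so by Hall's theorem at most 8 of the 9 guests can be matched.
Hence no matching covers every guest.

No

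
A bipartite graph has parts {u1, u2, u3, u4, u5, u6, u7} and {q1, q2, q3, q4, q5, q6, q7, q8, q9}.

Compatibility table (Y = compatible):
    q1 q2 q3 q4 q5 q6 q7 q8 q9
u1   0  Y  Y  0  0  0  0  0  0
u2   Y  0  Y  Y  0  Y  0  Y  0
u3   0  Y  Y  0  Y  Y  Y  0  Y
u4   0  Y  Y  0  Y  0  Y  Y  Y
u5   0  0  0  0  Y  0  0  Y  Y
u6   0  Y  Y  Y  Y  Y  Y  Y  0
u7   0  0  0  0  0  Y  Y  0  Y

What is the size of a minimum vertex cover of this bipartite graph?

The 7 edges u1–q2, u2–q1, u3–q6, u4–q9, u5–q8, u6–q4, u7–q7 form a matching, so any vertex cover needs at least 7 vertices (one per matched edge).
Conversely {u1, u2, u3, u4, u5, u6, u7} meets every edge and has exactly 7 vertices, so 7 is optimal.

7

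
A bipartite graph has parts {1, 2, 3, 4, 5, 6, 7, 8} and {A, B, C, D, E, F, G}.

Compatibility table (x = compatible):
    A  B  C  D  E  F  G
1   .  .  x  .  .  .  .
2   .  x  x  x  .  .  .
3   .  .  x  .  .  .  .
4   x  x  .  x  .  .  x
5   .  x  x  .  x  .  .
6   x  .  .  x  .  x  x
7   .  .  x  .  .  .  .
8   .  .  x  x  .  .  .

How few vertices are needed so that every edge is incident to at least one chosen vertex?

6

A maximum matching has 6 edges (e.g. 1–C, 2–B, 4–G, 5–E, 6–F, 8–D).
By König's theorem the minimum vertex cover has the same size. One such cover is {2, 4, 5, 6, 8, C}.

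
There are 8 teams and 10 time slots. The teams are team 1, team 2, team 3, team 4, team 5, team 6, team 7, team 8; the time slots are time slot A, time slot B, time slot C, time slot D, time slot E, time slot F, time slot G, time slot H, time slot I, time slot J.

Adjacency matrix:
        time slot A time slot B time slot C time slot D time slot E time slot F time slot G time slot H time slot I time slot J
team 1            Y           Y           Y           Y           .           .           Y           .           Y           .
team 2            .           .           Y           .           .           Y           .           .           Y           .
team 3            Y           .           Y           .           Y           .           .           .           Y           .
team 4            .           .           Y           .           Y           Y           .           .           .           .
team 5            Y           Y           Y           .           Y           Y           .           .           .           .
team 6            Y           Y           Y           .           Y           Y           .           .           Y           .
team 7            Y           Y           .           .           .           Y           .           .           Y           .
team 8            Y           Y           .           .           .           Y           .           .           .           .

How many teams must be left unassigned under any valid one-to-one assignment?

For example, pair team 1-time slot G, team 2-time slot I, team 3-time slot A, team 4-time slot C, team 5-time slot B, team 6-time slot E, team 7-time slot F.
The set {team 2, team 3, team 4, team 5, team 6, team 7, team 8} has only 6 neighbours ({time slot A, time slot B, time slot C, time slot E, time slot F, time slot I}), so by Hall's theorem at most 7 of the 8 teams can be matched.
That matches 7 of the 8, leaving 1 unmatched; no matching can do better.

1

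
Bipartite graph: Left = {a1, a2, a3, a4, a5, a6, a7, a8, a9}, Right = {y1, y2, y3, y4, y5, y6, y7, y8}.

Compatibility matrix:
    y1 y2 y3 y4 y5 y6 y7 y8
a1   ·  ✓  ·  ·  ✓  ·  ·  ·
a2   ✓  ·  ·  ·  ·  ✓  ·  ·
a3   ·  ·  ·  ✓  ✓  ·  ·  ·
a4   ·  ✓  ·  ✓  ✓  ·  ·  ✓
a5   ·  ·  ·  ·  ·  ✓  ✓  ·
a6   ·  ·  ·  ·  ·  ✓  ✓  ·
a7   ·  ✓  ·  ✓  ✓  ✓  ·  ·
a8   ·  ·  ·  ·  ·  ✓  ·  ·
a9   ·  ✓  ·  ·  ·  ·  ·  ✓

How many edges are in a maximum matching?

7

One maximum matching: a1–y5, a2–y1, a3–y4, a4–y8, a5–y6, a6–y7, a7–y2.
The set {a1, a3, a4, a5, a6, a7, a8, a9} has only 6 neighbours ({y2, y4, y5, y6, y7, y8}), so by Hall's theorem at most 7 of the 9 left vertices can be matched.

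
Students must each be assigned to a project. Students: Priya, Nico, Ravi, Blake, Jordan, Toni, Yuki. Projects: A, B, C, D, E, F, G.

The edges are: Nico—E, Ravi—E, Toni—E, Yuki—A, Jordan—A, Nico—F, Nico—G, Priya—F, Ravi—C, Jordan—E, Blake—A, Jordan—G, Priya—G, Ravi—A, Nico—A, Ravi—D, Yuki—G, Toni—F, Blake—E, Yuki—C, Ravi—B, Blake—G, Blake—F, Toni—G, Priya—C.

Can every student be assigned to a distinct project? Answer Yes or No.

No

The set {Priya, Nico, Blake, Jordan, Toni, Yuki} has only 5 neighbours ({A, C, E, F, G}), so by Hall's theorem at most 6 of the 7 students can be matched.
Hence no matching covers every student.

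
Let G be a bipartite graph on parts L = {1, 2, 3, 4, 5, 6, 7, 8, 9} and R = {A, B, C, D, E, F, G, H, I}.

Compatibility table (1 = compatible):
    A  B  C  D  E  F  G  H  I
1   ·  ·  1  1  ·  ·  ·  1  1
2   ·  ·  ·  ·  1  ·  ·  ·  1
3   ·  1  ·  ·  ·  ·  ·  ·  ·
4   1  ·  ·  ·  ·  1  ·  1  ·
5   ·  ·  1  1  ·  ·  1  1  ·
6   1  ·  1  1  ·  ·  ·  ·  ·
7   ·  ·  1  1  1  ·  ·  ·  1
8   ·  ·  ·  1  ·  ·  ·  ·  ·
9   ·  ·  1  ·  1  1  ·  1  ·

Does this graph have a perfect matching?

A valid assignment of size 9: 1-C, 2-I, 3-B, 4-F, 5-G, 6-A, 7-E, 8-D, 9-H.
All 9 left vertices are covered.

Yes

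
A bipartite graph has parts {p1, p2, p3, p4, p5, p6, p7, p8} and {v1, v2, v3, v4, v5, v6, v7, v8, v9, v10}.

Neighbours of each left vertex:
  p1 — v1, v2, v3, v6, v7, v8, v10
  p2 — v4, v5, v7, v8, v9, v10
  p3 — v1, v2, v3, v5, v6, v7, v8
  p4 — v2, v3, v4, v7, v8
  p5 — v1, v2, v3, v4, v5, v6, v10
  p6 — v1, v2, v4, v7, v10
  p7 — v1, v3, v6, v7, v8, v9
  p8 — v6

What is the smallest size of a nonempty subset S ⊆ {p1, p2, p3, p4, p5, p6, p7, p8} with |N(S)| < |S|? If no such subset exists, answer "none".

A matching saturating every left vertex exists, for instance p1→v10, p2→v5, p3→v8, p4→v4, p5→v3, p6→v2, p7→v1, p8→v6.
By Hall's marriage theorem, this means |N(S)| ≥ |S| for every subset S, so no violating subset exists.

none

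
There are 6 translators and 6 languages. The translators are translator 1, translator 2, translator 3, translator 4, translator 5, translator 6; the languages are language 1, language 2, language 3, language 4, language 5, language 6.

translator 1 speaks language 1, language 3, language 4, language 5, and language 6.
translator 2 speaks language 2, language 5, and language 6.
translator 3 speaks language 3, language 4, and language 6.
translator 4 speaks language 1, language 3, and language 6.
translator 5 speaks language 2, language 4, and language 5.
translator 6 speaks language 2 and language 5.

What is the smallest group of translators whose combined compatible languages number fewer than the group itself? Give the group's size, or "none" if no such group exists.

none

A matching saturating every translator exists, for instance translator 1→language 3, translator 2→language 5, translator 3→language 6, translator 4→language 1, translator 5→language 4, translator 6→language 2.
By Hall's marriage theorem, this means |N(S)| ≥ |S| for every subset S, so no violating subset exists.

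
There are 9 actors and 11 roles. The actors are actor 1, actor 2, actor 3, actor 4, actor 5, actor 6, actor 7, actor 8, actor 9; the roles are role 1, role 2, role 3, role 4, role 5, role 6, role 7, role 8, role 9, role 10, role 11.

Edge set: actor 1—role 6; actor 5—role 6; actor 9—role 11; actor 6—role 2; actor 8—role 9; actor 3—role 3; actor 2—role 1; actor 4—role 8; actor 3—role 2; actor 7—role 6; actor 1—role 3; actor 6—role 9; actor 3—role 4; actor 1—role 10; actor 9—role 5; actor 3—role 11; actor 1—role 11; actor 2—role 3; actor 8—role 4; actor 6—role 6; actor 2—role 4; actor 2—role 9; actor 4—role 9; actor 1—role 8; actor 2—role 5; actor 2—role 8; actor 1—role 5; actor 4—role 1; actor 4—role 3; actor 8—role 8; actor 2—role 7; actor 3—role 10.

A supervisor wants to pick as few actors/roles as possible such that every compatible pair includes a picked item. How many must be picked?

8

A maximum matching has 8 edges (e.g. actor 1–role 5, actor 2–role 7, actor 3–role 10, actor 4–role 3, actor 5–role 6, actor 6–role 2, actor 8–role 8, actor 9–role 11).
By König's theorem the minimum vertex cover has the same size. One such cover is {actor 1, actor 2, actor 3, actor 4, actor 6, actor 8, actor 9, role 6}.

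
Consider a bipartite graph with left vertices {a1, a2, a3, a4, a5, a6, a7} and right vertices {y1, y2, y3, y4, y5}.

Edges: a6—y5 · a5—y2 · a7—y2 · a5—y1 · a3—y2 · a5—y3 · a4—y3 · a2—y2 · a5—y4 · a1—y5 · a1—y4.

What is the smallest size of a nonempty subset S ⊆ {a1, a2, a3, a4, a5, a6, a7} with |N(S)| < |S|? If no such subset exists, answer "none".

2

Take S = {a2, a3}. Its neighbourhood is {y2}, so |N(S)| = 1 < |S| = 2.
No single vertex violates Hall's condition since each has at least one neighbour, so 2 is the minimum.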